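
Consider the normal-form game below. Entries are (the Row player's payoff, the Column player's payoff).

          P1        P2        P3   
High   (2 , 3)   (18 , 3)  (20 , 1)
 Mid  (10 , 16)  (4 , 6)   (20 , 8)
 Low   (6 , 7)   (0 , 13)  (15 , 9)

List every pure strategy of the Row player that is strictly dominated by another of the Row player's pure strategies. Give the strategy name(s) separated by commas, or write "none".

Nothing dominates High: Mid at P2 (18>4); Low at P2 (18>0).
Nothing dominates Mid: High at P1 (10>2); Low at P1 (10>6).
Low: dominated, since Mid does at least as well everywhere (P1: 10>6, P2: 4>0, P3: 20>15).

Low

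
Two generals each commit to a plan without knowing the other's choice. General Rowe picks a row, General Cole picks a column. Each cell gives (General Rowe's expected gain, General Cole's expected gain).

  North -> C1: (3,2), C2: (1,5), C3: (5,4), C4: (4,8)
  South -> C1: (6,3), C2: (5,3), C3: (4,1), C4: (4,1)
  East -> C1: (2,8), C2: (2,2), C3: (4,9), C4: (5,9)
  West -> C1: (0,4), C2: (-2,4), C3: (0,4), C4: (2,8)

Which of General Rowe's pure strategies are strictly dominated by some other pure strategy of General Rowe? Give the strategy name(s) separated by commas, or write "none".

North: no other strategy beats it everywhere (South at C3 (5>4); East at C1 (3>2); West at C1 (3>0)).
South: no other strategy beats it everywhere (North at C1 (6>3); East at C1 (6>2); West at C1 (6>0)).
Nothing dominates East: North at C2 (2>1); South at C3 (4=4); West at C1 (2>0).
North strictly dominates West — C1: 3>0, C2: 1>-2, C3: 5>0, C4: 4>2.

West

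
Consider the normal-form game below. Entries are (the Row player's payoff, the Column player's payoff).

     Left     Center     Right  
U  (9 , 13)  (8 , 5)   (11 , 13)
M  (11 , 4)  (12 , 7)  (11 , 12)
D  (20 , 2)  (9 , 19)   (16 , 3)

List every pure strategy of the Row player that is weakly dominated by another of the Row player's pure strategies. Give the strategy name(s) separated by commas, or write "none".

U

U is weakly dominated by M (Left: 11>9, Center: 12>8, Right: 11=11).
M is not dominated — it holds its own against U at Left (11>9); D at Center (12>9).
Nothing dominates D: U at Left (20>9); M at Left (20>11).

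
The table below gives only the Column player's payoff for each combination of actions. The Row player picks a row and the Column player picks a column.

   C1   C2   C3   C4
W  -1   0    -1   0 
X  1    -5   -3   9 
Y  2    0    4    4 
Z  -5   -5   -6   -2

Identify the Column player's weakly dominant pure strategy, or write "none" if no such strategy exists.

C4 vs C1: W: 0>-1, X: 9>1, Y: 4>2, Z: -2>-5.
C4 vs C2: W: 0=0, X: 9>-5, Y: 4>0, Z: -2>-5.
C4 vs C3: W: 0>-1, X: 9>-3, Y: 4=4, Z: -2>-6.
C4 is at least as good as every other strategy against every opponent action, so it is weakly dominant.

C4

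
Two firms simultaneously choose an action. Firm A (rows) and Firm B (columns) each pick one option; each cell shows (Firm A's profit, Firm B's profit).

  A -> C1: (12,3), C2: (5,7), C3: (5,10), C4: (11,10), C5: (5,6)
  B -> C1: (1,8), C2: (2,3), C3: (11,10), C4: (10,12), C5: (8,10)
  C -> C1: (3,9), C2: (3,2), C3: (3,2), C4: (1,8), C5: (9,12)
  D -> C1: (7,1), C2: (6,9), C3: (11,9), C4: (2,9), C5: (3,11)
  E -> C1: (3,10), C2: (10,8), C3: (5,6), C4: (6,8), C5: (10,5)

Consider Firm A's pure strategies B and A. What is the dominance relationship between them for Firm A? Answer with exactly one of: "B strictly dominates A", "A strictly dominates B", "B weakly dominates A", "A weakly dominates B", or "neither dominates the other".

Compare B to A across each choice by Firm B: C1: 1<12, C2: 2<5, C3: 11>5, C4: 10<11, C5: 8>5.
B does better at C3, C5 but worse at C1, C2, C4; neither strategy dominates the other.

neither dominates the other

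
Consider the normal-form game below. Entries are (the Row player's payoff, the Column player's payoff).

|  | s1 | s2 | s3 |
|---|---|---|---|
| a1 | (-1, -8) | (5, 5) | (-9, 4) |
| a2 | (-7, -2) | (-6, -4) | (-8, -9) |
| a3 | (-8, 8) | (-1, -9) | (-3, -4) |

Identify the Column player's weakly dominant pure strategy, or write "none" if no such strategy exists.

s1 fails to dominate s2 at a1 (-8<5).
s2 fails to dominate s1 at a2 (-4<-2).
s3 fails to dominate s1 at a2 (-9<-2).
No single strategy dominates all the others.

none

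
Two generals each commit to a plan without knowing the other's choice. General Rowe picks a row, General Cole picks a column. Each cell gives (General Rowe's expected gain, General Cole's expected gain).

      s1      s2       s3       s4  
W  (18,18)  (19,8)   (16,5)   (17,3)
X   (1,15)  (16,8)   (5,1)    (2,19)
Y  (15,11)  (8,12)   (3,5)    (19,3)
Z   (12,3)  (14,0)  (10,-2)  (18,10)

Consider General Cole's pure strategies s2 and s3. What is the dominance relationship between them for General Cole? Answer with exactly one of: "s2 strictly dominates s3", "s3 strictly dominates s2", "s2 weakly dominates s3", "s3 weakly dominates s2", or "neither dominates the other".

s2 strictly dominates s3

Compare s2 to s3 across every action of General Rowe: W: 8>5, X: 8>1, Y: 12>5, Z: 0>-2.
s2 gives a strictly higher payoff against every action of General Rowe, so s2 strictly dominates s3.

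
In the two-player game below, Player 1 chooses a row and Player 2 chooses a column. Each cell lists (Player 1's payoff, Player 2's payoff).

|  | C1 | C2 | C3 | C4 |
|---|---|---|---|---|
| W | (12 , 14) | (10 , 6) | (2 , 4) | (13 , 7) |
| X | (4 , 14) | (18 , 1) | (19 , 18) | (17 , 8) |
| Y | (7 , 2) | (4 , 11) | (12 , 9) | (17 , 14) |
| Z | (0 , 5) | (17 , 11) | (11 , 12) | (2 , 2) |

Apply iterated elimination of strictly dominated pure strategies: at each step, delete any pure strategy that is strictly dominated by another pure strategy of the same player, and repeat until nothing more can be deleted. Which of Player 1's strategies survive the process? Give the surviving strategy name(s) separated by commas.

W, X, Y

For Player 1, X strictly dominates Z on the remaining columns (C1: 4>0, C2: 18>17, C3: 19>11, C4: 17>2); eliminate Z.
Column C2 is eliminated: C4 beats it against every remaining row (W: 7>6, X: 8>1, Y: 14>11).
Among the remaining strategies, none is strictly dominated by another pure strategy of the same player, so the elimination stops.
Surviving strategies — Player 1: {W, X, Y}; Player 2: {C1, C3, C4}.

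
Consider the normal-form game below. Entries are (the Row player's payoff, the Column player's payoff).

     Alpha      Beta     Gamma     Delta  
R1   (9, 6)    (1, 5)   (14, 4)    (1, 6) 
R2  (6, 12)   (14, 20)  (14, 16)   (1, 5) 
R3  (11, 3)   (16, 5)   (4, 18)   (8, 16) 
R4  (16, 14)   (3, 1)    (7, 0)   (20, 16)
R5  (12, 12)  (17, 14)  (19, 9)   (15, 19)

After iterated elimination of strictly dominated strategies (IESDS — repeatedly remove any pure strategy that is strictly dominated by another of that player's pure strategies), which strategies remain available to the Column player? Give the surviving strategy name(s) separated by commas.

For the Row player, R5 strictly dominates R1 on the remaining columns (Alpha: 12>9, Beta: 17>1, Gamma: 19>14, Delta: 15>1); eliminate R1.
For the Row player, R5 strictly dominates R2 on the remaining columns (Alpha: 12>6, Beta: 17>14, Gamma: 19>14, Delta: 15>1); eliminate R2.
Row R3 is eliminated: R5 beats it against every remaining column (Alpha: 12>11, Beta: 17>16, Gamma: 19>4, Delta: 15>8).
Column Alpha is eliminated: Delta beats it against every remaining row (R4: 16>14, R5: 19>12).
For the Column player, Delta strictly dominates Beta on the remaining rows (R4: 16>1, R5: 19>14); eliminate Beta.
For the Column player, Delta strictly dominates Gamma on the remaining rows (R4: 16>0, R5: 19>9); eliminate Gamma.
For the Row player, R4 strictly dominates R5 on the remaining columns (Delta: 20>15); eliminate R5.
Among the remaining strategies, none is strictly dominated by another pure strategy of the same player, so the elimination stops.
Surviving strategies — the Row player: {R4}; the Column player: {Delta}.

Delta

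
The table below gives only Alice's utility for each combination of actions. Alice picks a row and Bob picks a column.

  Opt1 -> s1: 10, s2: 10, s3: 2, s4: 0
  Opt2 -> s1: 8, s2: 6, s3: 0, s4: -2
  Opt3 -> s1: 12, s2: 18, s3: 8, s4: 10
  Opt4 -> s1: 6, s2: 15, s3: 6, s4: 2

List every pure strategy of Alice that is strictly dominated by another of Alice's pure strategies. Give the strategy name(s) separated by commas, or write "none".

Opt1: dominated, since Opt3 does at least as well everywhere (s1: 12>10, s2: 18>10, s3: 8>2, s4: 10>0).
Opt2: dominated, since Opt1 does at least as well everywhere (s1: 10>8, s2: 10>6, s3: 2>0, s4: 0>-2).
Opt3 is not dominated — it holds its own against Opt1 at s1 (12>10); Opt2 at s1 (12>8); Opt4 at s1 (12>6).
Opt4: dominated, since Opt3 does at least as well everywhere (s1: 12>6, s2: 18>15, s3: 8>6, s4: 10>2).

Opt1, Opt2, Opt4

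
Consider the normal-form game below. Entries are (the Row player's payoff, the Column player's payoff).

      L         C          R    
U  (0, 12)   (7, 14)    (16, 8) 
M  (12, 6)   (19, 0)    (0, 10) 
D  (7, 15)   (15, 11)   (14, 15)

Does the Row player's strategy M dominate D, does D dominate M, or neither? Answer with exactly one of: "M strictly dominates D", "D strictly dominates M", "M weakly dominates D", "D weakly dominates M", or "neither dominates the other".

neither dominates the other

Compare M to D across every action of the Column player: L: 12>7, C: 19>15, R: 0<14.
M does better at L, C but worse at R; neither strategy dominates the other.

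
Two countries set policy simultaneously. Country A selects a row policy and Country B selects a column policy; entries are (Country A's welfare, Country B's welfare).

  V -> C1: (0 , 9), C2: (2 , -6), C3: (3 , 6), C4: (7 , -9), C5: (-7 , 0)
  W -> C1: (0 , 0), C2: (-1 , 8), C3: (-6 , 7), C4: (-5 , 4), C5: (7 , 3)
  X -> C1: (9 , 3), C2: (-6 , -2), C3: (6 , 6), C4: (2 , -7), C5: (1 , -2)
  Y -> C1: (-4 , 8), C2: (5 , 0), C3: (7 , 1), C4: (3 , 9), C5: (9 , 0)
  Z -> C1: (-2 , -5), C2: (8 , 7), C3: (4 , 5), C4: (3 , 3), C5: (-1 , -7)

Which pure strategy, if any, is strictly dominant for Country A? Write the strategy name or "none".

V fails to dominate W at C1 (0=0).
W fails to dominate V at C1 (0=0).
X fails to dominate V at C2 (-6<2).
Y fails to dominate V at C1 (-4<0).
Z fails to dominate V at C1 (-2<0).
No single strategy dominates all the others.

none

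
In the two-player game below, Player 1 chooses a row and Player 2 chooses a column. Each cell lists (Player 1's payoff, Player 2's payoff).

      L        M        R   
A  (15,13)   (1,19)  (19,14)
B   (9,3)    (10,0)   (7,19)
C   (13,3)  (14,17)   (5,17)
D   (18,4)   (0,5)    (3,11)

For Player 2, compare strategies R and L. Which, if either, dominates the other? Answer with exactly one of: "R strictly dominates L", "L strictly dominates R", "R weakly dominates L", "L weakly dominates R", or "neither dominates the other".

R strictly dominates L

Compare R to L across each opponent action: A: 14>13, B: 19>3, C: 17>3, D: 11>4.
Every comparison favours R, so R strictly dominates L.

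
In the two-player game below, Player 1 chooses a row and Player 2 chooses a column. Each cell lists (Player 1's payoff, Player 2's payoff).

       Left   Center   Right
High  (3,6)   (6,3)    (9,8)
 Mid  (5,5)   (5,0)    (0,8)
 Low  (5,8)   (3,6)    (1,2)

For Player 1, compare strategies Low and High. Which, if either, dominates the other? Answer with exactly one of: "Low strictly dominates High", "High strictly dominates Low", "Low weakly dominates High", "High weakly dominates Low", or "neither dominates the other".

neither dominates the other

Compare Low to High across each opponent action: Left: 5>3, Center: 3<6, Right: 1<9.
Low does better at Left but worse at Center, Right; neither strategy dominates the other.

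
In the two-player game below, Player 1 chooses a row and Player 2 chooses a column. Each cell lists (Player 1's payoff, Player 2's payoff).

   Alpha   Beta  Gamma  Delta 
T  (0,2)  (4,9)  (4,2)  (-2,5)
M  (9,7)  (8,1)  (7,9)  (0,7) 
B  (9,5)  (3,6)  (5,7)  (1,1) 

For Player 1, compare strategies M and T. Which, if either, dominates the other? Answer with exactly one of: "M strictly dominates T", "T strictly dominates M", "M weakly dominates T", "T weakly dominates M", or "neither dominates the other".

M's payoffs vs T's, by Player 2's action — Alpha: 9>0, Beta: 8>4, Gamma: 7>4, Delta: 0>-2.
Every comparison favours M, so M strictly dominates T.

M strictly dominates T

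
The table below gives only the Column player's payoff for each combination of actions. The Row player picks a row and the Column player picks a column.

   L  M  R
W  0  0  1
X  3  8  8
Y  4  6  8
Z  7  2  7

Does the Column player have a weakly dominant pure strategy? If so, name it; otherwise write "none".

R vs L: W: 1>0, X: 8>3, Y: 8>4, Z: 7=7.
R vs M: W: 1>0, X: 8=8, Y: 8>6, Z: 7>2.
R is at least as good as every other strategy against every opponent action, so it is weakly dominant.

R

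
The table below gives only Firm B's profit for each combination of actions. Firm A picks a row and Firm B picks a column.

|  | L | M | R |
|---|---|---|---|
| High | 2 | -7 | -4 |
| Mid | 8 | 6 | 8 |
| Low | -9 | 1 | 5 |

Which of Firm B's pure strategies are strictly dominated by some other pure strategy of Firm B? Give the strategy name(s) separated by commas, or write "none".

L: no other strategy beats it everywhere (M at High (2>-7); R at High (2>-4)).
M: dominated, since R does at least as well everywhere (High: -4>-7, Mid: 8>6, Low: 5>1).
Nothing dominates R: L at Mid (8=8); M at High (-4>-7).

M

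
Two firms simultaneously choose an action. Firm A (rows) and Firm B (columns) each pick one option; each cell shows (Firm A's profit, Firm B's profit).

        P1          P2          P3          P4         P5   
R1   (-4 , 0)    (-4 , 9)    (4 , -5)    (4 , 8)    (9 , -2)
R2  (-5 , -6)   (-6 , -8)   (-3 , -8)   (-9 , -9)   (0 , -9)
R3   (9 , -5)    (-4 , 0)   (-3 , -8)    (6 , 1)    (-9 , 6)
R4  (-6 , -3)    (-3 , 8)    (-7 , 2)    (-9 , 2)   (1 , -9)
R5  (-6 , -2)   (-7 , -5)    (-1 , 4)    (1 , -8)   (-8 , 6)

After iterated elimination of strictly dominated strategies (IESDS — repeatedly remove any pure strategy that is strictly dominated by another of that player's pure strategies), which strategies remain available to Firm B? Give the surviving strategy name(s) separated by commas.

Row R2 is eliminated: R1 beats it against every remaining column (P1: -4>-5, P2: -4>-6, P3: 4>-3, P4: 4>-9, P5: 9>0).
Firm A's strategy R5 is strictly dominated by R1 (P1: -4>-6, P2: -4>-7, P3: 4>-1, P4: 4>1, P5: 9>-8) and is removed.
Column P1 is eliminated: P2 beats it against every remaining row (R1: 9>0, R3: 0>-5, R4: 8>-3).
Column P3 is eliminated: P2 beats it against every remaining row (R1: 9>-5, R3: 0>-8, R4: 8>2).
Among the remaining strategies, none is strictly dominated by another pure strategy of the same player, so the elimination stops.
Surviving strategies — Firm A: {R1, R3, R4}; Firm B: {P2, P4, P5}.

P2, P4, P5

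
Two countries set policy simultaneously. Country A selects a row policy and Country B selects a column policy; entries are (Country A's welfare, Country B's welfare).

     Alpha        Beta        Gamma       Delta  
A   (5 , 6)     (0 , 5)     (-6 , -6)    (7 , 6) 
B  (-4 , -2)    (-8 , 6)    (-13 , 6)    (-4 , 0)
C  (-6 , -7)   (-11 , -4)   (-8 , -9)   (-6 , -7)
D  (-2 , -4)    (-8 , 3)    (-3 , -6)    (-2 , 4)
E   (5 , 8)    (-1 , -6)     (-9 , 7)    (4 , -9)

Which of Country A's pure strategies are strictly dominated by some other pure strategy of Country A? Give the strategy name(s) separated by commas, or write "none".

A: no other strategy beats it everywhere (B at Alpha (5>-4); C at Alpha (5>-6); D at Alpha (5>-2); E at Alpha (5=5)).
A strictly dominates B — Alpha: 5>-4, Beta: 0>-8, Gamma: -6>-13, Delta: 7>-4.
A strictly dominates C — Alpha: 5>-6, Beta: 0>-11, Gamma: -6>-8, Delta: 7>-6.
D is not dominated — it holds its own against A at Gamma (-3>-6); B at Alpha (-2>-4); C at Alpha (-2>-6); E at Gamma (-3>-9).
Nothing dominates E: A at Alpha (5=5); B at Alpha (5>-4); C at Alpha (5>-6); D at Alpha (5>-2).

B, C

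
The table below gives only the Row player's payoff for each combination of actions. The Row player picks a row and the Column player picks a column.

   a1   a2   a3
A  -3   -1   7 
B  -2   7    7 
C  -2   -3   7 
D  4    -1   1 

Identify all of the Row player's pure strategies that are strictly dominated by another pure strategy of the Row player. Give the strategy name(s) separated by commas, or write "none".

A: no other strategy beats it everywhere (B at a3 (7=7); C at a2 (-1>-3); D at a2 (-1=-1)).
B: no other strategy beats it everywhere (A at a1 (-2>-3); C at a1 (-2=-2); D at a2 (7>-1)).
Nothing dominates C: A at a1 (-2>-3); B at a1 (-2=-2); D at a3 (7>1).
D: no other strategy beats it everywhere (A at a1 (4>-3); B at a1 (4>-2); C at a1 (4>-2)).

none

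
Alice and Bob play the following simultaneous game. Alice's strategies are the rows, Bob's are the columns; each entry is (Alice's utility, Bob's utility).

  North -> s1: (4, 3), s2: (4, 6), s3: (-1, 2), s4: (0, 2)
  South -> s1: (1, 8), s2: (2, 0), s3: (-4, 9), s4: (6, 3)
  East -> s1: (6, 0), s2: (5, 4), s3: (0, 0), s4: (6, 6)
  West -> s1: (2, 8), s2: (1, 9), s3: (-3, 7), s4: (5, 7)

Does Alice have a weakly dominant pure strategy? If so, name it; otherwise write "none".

East

East vs North: s1: 6>4, s2: 5>4, s3: 0>-1, s4: 6>0.
East vs South: s1: 6>1, s2: 5>2, s3: 0>-4, s4: 6=6.
East vs West: s1: 6>2, s2: 5>1, s3: 0>-3, s4: 6>5.
East is at least as good as every other strategy against every opponent action, so it is weakly dominant.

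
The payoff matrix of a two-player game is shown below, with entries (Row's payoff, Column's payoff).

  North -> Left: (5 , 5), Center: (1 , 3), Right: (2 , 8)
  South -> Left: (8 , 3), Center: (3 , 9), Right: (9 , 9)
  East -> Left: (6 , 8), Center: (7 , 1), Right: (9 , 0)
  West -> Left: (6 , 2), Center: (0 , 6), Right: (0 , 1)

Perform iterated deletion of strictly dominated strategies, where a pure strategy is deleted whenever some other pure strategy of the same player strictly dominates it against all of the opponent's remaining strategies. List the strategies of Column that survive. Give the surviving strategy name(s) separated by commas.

Left, Center, Right

For Row, South strictly dominates North on the remaining columns (Left: 8>5, Center: 3>1, Right: 9>2); eliminate North.
Row West is eliminated: South beats it against every remaining column (Left: 8>6, Center: 3>0, Right: 9>0).
Among the remaining strategies, none is strictly dominated by another pure strategy of the same player, so the elimination stops.
Surviving strategies — Row: {South, East}; Column: {Left, Center, Right}.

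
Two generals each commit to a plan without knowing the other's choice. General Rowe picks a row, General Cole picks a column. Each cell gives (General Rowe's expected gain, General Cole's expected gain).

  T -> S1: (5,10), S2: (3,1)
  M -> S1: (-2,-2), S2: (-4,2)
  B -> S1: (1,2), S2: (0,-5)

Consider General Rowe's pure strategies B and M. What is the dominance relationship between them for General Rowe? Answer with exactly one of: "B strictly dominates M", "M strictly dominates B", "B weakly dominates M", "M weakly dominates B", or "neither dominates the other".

B strictly dominates M

Compare B to M across every action of General Cole: S1: 1>-2, S2: 0>-4.
Every comparison favours B, so B strictly dominates M.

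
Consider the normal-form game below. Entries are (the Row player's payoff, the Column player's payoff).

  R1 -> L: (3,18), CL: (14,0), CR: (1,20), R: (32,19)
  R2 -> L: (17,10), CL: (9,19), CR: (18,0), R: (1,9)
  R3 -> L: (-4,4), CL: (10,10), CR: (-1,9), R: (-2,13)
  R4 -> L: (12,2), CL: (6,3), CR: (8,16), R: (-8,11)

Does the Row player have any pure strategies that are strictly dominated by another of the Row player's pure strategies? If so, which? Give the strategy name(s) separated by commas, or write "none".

R1 is not dominated — it holds its own against R2 at CL (14>9); R3 at L (3>-4); R4 at CL (14>6).
R2 is not dominated — it holds its own against R1 at L (17>3); R3 at L (17>-4); R4 at L (17>12).
R3: dominated, since R1 does at least as well everywhere (L: 3>-4, CL: 14>10, CR: 1>-1, R: 32>-2).
R4 is strictly dominated by R2 (L: 17>12, CL: 9>6, CR: 18>8, R: 1>-8).

R3, R4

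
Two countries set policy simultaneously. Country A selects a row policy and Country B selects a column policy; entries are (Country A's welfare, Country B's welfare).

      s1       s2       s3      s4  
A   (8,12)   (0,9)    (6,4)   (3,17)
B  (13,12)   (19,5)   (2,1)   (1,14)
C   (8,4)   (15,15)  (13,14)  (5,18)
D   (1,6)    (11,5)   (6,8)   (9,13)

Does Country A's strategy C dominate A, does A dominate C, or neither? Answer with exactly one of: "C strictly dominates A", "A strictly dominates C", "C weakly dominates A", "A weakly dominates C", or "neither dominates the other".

C's payoffs vs A's, by Country B's action — s1: 8=8, s2: 15>0, s3: 13>6, s4: 5>3.
C is at least as good everywhere and strictly better somewhere (tied only at s1), so C weakly but not strictly dominates A.

C weakly dominates A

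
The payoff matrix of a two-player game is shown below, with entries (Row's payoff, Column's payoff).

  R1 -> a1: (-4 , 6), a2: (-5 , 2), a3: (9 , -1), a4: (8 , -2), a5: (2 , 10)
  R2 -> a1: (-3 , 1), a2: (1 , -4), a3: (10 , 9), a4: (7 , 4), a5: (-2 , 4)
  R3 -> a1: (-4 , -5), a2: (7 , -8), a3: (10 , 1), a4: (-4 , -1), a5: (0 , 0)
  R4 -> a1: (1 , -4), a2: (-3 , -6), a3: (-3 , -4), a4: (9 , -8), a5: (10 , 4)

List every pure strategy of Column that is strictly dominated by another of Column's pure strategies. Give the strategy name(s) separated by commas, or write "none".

a1, a2, a4

a5 strictly dominates a1 — R1: 10>6, R2: 4>1, R3: 0>-5, R4: 4>-4.
a2: dominated, since a1 does at least as well everywhere (R1: 6>2, R2: 1>-4, R3: -5>-8, R4: -4>-6).
a3 is not dominated — it holds its own against a1 at R2 (9>1); a2 at R2 (9>-4); a4 at R1 (-1>-2); a5 at R2 (9>4).
a4 is strictly dominated by a3 (R1: -1>-2, R2: 9>4, R3: 1>-1, R4: -4>-8).
Nothing dominates a5: a1 at R1 (10>6); a2 at R1 (10>2); a3 at R1 (10>-1); a4 at R1 (10>-2).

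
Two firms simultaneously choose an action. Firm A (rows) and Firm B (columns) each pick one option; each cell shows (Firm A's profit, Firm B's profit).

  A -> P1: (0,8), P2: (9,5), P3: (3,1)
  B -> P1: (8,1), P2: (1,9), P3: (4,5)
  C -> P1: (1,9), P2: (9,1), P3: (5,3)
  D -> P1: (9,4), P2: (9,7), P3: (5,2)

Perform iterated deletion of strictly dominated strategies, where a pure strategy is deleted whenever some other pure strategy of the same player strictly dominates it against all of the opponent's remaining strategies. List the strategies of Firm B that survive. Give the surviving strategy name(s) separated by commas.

P1, P2

For Firm A, D strictly dominates B on the remaining columns (P1: 9>8, P2: 9>1, P3: 5>4); eliminate B.
Firm B's strategy P3 is strictly dominated by P1 (A: 8>1, C: 9>3, D: 4>2) and is removed.
Among the remaining strategies, none is strictly dominated by another pure strategy of the same player, so the elimination stops.
Surviving strategies — Firm A: {A, C, D}; Firm B: {P1, P2}.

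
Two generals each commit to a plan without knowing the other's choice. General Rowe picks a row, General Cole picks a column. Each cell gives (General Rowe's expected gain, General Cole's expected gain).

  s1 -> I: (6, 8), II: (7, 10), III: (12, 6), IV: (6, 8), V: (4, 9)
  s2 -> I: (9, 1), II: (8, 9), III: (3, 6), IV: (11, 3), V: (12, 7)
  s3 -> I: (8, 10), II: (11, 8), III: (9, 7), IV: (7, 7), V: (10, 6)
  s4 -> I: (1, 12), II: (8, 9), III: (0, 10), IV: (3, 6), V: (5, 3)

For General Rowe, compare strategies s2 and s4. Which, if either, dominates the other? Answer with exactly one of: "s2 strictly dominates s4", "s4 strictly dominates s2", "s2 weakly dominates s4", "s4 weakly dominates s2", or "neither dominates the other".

s2 weakly dominates s4

s2's payoffs vs s4's, by General Cole's action — I: 9>1, II: 8=8, III: 3>0, IV: 11>3, V: 12>5.
s2 is at least as good everywhere and strictly better somewhere (tied only at II), so s2 weakly but not strictly dominates s4.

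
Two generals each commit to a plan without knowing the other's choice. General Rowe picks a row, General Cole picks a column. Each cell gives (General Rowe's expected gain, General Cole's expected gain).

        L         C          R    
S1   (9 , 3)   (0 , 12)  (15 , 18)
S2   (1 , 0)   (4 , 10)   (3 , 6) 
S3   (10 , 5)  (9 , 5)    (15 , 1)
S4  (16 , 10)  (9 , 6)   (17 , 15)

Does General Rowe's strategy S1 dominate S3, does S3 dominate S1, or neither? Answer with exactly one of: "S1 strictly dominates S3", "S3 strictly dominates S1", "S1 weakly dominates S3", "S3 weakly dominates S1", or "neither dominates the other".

S3 weakly dominates S1

Compare S1 to S3 across each opponent action: L: 9<10, C: 0<9, R: 15=15.
S3 is at least as good everywhere and strictly better somewhere (tied at R), so S3 weakly dominates S1.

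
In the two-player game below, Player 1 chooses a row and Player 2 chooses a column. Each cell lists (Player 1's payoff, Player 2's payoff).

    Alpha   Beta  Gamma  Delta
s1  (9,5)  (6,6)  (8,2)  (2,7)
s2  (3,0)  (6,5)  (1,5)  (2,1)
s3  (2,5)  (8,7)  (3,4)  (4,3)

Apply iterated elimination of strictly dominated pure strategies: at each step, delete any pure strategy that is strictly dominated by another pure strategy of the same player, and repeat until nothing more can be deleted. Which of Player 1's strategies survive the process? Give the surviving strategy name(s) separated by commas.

Column Alpha is eliminated: Beta beats it against every remaining row (s1: 6>5, s2: 5>0, s3: 7>5).
For Player 1, s3 strictly dominates s2 on the remaining columns (Beta: 8>6, Gamma: 3>1, Delta: 4>2); eliminate s2.
For Player 2, Beta strictly dominates Gamma on the remaining rows (s1: 6>2, s3: 7>4); eliminate Gamma.
For Player 1, s3 strictly dominates s1 on the remaining columns (Beta: 8>6, Delta: 4>2); eliminate s1.
Column Delta is eliminated: Beta beats it against every remaining row (s3: 7>3).
Among the remaining strategies, none is strictly dominated by another pure strategy of the same player, so the elimination stops.
Surviving strategies — Player 1: {s3}; Player 2: {Beta}.

s3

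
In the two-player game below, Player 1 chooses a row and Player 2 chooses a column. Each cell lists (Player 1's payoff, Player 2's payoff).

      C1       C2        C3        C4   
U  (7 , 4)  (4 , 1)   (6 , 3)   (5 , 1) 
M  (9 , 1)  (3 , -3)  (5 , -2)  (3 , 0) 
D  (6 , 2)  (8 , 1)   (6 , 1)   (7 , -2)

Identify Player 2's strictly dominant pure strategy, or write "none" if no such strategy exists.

C1

C1 vs C2: U: 4>1, M: 1>-3, D: 2>1.
C1 vs C3: U: 4>3, M: 1>-2, D: 2>1.
C1 vs C4: U: 4>1, M: 1>0, D: 2>-2.
C1 strictly beats every other strategy against every opponent action, so it is strictly dominant.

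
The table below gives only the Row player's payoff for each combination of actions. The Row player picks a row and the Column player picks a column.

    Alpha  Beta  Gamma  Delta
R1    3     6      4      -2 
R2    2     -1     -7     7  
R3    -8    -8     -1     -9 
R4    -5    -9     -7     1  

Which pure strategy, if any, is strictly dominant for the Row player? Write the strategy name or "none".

none

R1 fails to dominate R2 at Delta (-2<7).
R2 fails to dominate R1 at Alpha (2<3).
R3 fails to dominate R1 at Alpha (-8<3).
R4 fails to dominate R1 at Alpha (-5<3).
No single strategy dominates all the others.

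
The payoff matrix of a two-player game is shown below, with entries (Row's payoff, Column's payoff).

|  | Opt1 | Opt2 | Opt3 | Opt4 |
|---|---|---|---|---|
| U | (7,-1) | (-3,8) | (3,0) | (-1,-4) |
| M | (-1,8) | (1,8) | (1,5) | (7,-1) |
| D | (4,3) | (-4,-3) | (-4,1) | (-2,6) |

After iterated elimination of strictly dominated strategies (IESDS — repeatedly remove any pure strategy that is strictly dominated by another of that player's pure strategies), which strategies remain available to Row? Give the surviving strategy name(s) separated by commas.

U, M

Row's strategy D is strictly dominated by U (Opt1: 7>4, Opt2: -3>-4, Opt3: 3>-4, Opt4: -1>-2) and is removed.
Column Opt3 is eliminated: Opt2 beats it against every remaining row (U: 8>0, M: 8>5).
Column's strategy Opt4 is strictly dominated by Opt1 (U: -1>-4, M: 8>-1) and is removed.
Among the remaining strategies, none is strictly dominated by another pure strategy of the same player, so the elimination stops.
Surviving strategies — Row: {U, M}; Column: {Opt1, Opt2}.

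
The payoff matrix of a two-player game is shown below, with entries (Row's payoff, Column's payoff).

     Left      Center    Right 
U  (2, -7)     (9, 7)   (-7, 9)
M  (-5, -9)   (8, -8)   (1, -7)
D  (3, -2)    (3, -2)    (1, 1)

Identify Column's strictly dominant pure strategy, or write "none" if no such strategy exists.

Right vs Left: U: 9>-7, M: -7>-9, D: 1>-2.
Right vs Center: U: 9>7, M: -7>-8, D: 1>-2.
Right strictly beats every other strategy against every opponent action, so it is strictly dominant.

Right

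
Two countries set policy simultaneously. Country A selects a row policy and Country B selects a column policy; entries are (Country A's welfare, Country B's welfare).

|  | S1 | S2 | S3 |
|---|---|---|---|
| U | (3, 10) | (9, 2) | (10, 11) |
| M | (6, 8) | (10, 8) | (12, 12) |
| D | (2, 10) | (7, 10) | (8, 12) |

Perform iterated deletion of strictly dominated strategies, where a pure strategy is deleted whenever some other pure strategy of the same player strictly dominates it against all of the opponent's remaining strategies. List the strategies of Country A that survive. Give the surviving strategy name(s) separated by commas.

M

Row U is eliminated: M beats it against every remaining column (S1: 6>3, S2: 10>9, S3: 12>10).
Country A's strategy D is strictly dominated by M (S1: 6>2, S2: 10>7, S3: 12>8) and is removed.
For Country B, S3 strictly dominates S1 on the remaining rows (M: 12>8); eliminate S1.
Column S2 is eliminated: S3 beats it against every remaining row (M: 12>8).
Among the remaining strategies, none is strictly dominated by another pure strategy of the same player, so the elimination stops.
Surviving strategies — Country A: {M}; Country B: {S3}.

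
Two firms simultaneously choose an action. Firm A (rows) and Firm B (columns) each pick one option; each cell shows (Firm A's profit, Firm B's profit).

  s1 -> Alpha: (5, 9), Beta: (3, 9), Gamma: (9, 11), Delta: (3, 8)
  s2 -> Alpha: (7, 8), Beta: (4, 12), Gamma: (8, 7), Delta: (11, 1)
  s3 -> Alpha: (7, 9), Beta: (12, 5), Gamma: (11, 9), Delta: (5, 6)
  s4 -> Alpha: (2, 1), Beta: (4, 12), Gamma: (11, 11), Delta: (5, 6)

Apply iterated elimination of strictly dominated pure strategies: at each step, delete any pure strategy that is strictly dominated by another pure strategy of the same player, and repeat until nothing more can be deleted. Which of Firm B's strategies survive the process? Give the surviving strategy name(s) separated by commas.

Alpha, Beta, Gamma

Firm A's strategy s1 is strictly dominated by s3 (Alpha: 7>5, Beta: 12>3, Gamma: 11>9, Delta: 5>3) and is removed.
Column Delta is eliminated: Gamma beats it against every remaining row (s2: 7>1, s3: 9>6, s4: 11>6).
Among the remaining strategies, none is strictly dominated by another pure strategy of the same player, so the elimination stops.
Surviving strategies — Firm A: {s2, s3, s4}; Firm B: {Alpha, Beta, Gamma}.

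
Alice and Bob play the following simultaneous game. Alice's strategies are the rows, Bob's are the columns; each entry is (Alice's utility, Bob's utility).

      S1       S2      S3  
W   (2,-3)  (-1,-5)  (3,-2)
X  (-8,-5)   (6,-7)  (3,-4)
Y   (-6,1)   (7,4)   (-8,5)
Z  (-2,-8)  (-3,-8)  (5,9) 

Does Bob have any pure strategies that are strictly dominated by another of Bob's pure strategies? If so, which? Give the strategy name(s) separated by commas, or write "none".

S1, S2

S3 strictly dominates S1 — W: -2>-3, X: -4>-5, Y: 5>1, Z: 9>-8.
S2 is strictly dominated by S3 (W: -2>-5, X: -4>-7, Y: 5>4, Z: 9>-8).
S3 is not dominated — it holds its own against S1 at W (-2>-3); S2 at W (-2>-5).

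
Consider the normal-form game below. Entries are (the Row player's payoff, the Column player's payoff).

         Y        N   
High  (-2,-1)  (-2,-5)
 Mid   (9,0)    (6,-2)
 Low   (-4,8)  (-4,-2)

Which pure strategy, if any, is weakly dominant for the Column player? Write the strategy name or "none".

Y vs N: High: -1>-5, Mid: 0>-2, Low: 8>-2.
Y is at least as good as every other strategy against every opponent action, so it is weakly dominant.

Y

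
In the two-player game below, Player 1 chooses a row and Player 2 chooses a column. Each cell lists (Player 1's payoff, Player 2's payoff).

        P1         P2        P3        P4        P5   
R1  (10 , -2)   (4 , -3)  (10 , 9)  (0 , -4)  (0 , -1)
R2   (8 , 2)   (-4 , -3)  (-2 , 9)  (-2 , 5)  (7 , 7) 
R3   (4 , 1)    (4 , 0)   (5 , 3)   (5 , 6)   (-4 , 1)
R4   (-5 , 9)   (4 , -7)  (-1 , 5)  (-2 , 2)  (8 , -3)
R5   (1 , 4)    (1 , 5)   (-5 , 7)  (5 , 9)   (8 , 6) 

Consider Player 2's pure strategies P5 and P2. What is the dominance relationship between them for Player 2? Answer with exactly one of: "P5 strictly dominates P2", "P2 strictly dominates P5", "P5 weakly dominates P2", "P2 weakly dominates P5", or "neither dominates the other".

P5 strictly dominates P2

P5's payoffs vs P2's, by Player 1's action — R1: -1>-3, R2: 7>-3, R3: 1>0, R4: -3>-7, R5: 6>5.
Every comparison favours P5, so P5 strictly dominates P2.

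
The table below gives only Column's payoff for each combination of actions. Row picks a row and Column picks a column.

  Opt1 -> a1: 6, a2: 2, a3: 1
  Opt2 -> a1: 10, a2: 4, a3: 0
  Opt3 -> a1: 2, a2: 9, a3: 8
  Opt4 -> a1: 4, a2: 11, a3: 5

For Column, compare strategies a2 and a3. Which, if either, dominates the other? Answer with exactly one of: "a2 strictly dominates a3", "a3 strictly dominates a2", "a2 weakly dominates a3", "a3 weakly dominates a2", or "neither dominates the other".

a2 strictly dominates a3

a2's payoffs vs a3's, by Row's action — Opt1: 2>1, Opt2: 4>0, Opt3: 9>8, Opt4: 11>5.
Every comparison favours a2, so a2 strictly dominates a3.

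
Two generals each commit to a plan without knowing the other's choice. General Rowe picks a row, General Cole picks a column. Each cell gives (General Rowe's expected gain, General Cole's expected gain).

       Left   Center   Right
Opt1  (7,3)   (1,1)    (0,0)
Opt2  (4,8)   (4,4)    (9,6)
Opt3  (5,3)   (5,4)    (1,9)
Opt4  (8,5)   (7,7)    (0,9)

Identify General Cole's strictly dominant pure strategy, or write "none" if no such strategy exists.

none

Left fails to dominate Center at Opt3 (3<4).
Center fails to dominate Left at Opt1 (1<3).
Right fails to dominate Left at Opt1 (0<3).
No single strategy dominates all the others.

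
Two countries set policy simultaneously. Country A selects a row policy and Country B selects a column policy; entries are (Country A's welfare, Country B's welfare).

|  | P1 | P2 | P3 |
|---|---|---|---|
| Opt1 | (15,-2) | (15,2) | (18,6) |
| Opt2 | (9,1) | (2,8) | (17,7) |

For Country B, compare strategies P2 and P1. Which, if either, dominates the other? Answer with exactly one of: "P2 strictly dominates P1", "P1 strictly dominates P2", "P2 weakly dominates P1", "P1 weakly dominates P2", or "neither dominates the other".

P2 strictly dominates P1

Compare P2 to P1 across every action of Country A: Opt1: 2>-2, Opt2: 8>1.
P2 gives a strictly higher payoff against every action of Country A, so P2 strictly dominates P1.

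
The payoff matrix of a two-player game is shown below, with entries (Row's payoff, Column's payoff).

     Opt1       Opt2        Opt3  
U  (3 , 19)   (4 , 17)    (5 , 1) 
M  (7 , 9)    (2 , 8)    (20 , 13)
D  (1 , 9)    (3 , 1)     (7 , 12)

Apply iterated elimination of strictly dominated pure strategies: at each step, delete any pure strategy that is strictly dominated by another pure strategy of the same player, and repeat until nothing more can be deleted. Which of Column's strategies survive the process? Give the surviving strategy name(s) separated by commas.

Opt3

For Column, Opt1 strictly dominates Opt2 on the remaining rows (U: 19>17, M: 9>8, D: 9>1); eliminate Opt2.
For Row, M strictly dominates U on the remaining columns (Opt1: 7>3, Opt3: 20>5); eliminate U.
Row D is eliminated: M beats it against every remaining column (Opt1: 7>1, Opt3: 20>7).
Column Opt1 is eliminated: Opt3 beats it against every remaining row (M: 13>9).
Among the remaining strategies, none is strictly dominated by another pure strategy of the same player, so the elimination stops.
Surviving strategies — Row: {M}; Column: {Opt3}.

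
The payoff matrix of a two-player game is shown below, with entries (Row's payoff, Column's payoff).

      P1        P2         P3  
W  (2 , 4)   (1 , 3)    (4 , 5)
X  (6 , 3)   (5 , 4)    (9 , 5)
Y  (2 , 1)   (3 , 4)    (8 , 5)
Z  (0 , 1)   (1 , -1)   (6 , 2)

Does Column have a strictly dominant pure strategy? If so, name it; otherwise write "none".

P3 vs P1: W: 5>4, X: 5>3, Y: 5>1, Z: 2>1.
P3 vs P2: W: 5>3, X: 5>4, Y: 5>4, Z: 2>-1.
P3 strictly beats every other strategy against every opponent action, so it is strictly dominant.

P3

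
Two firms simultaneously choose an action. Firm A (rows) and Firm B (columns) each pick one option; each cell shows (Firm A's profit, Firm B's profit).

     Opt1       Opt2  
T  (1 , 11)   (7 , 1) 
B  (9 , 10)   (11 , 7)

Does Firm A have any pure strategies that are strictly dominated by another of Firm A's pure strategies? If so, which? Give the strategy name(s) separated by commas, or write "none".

B strictly dominates T — Opt1: 9>1, Opt2: 11>7.
B: no other strategy beats it everywhere (T at Opt1 (9>1)).

T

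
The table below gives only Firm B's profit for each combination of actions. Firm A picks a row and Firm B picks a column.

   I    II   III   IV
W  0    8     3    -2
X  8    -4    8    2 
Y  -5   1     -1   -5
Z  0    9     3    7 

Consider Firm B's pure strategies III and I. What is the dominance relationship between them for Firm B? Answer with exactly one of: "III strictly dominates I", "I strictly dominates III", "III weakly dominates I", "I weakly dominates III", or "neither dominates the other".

III weakly dominates I

III's payoffs vs I's, by Firm A's action — W: 3>0, X: 8=8, Y: -1>-5, Z: 3>0.
III is at least as good everywhere and strictly better somewhere (tied only at X), so III weakly but not strictly dominates I.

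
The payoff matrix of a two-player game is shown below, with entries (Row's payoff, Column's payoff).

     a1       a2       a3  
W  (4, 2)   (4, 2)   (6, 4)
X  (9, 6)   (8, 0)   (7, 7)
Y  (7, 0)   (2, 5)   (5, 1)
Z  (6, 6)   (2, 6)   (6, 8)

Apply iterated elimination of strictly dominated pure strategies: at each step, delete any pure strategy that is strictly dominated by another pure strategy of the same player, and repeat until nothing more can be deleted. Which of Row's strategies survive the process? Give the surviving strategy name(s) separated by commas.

Row W is eliminated: X beats it against every remaining column (a1: 9>4, a2: 8>4, a3: 7>6).
For Row, X strictly dominates Y on the remaining columns (a1: 9>7, a2: 8>2, a3: 7>5); eliminate Y.
Row Z is eliminated: X beats it against every remaining column (a1: 9>6, a2: 8>2, a3: 7>6).
Column a1 is eliminated: a3 beats it against every remaining row (X: 7>6).
Column a2 is eliminated: a3 beats it against every remaining row (X: 7>0).
Among the remaining strategies, none is strictly dominated by another pure strategy of the same player, so the elimination stops.
Surviving strategies — Row: {X}; Column: {a3}.

X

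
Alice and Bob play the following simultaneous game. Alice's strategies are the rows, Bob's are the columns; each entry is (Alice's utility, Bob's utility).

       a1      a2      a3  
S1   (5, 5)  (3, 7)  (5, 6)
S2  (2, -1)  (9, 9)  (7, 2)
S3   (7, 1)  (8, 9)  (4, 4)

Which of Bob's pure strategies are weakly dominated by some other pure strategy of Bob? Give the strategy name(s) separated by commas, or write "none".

a1, a3

a2 weakly dominates a1 — S1: 7>5, S2: 9>-1, S3: 9>1.
a2: no other strategy beats it everywhere (a1 at S1 (7>5); a3 at S1 (7>6)).
a3 is weakly dominated by a2 (S1: 7>6, S2: 9>2, S3: 9>4).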